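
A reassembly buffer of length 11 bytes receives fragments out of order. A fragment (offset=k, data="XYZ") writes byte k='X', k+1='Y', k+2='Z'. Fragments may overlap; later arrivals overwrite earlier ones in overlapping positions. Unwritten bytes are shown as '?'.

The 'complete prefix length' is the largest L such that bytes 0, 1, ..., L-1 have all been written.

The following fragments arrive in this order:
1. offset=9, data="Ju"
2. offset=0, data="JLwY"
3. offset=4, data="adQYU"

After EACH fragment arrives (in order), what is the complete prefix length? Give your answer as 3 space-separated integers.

Fragment 1: offset=9 data="Ju" -> buffer=?????????Ju -> prefix_len=0
Fragment 2: offset=0 data="JLwY" -> buffer=JLwY?????Ju -> prefix_len=4
Fragment 3: offset=4 data="adQYU" -> buffer=JLwYadQYUJu -> prefix_len=11

Answer: 0 4 11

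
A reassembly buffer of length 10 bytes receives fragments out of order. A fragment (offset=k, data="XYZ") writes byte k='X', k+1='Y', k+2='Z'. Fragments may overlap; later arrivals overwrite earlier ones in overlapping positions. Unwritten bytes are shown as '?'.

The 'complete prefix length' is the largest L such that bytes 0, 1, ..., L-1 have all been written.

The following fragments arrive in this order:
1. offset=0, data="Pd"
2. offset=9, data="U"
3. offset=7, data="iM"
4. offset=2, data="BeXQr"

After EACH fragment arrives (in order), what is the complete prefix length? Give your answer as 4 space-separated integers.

Answer: 2 2 2 10

Derivation:
Fragment 1: offset=0 data="Pd" -> buffer=Pd???????? -> prefix_len=2
Fragment 2: offset=9 data="U" -> buffer=Pd???????U -> prefix_len=2
Fragment 3: offset=7 data="iM" -> buffer=Pd?????iMU -> prefix_len=2
Fragment 4: offset=2 data="BeXQr" -> buffer=PdBeXQriMU -> prefix_len=10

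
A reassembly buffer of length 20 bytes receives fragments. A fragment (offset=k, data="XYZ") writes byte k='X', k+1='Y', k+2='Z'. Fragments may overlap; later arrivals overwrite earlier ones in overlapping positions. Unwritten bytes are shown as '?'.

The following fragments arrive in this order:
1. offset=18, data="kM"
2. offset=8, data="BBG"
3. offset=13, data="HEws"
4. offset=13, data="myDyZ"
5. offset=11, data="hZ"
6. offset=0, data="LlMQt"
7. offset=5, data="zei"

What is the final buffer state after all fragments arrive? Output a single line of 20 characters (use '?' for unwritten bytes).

Answer: LlMQtzeiBBGhZmyDyZkM

Derivation:
Fragment 1: offset=18 data="kM" -> buffer=??????????????????kM
Fragment 2: offset=8 data="BBG" -> buffer=????????BBG???????kM
Fragment 3: offset=13 data="HEws" -> buffer=????????BBG??HEws?kM
Fragment 4: offset=13 data="myDyZ" -> buffer=????????BBG??myDyZkM
Fragment 5: offset=11 data="hZ" -> buffer=????????BBGhZmyDyZkM
Fragment 6: offset=0 data="LlMQt" -> buffer=LlMQt???BBGhZmyDyZkM
Fragment 7: offset=5 data="zei" -> buffer=LlMQtzeiBBGhZmyDyZkM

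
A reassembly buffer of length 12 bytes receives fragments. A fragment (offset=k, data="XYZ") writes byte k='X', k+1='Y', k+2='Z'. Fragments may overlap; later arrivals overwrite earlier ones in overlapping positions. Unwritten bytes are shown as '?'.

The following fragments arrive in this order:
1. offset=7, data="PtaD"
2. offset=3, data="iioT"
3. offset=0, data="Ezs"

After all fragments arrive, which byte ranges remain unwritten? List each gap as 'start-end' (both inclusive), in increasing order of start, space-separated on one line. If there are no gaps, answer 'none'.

Answer: 11-11

Derivation:
Fragment 1: offset=7 len=4
Fragment 2: offset=3 len=4
Fragment 3: offset=0 len=3
Gaps: 11-11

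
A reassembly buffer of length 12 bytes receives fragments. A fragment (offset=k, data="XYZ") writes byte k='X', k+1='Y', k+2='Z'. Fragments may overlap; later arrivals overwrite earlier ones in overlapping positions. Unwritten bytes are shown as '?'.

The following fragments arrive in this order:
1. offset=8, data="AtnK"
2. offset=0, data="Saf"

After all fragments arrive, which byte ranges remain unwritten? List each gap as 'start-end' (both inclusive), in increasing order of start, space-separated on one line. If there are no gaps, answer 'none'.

Fragment 1: offset=8 len=4
Fragment 2: offset=0 len=3
Gaps: 3-7

Answer: 3-7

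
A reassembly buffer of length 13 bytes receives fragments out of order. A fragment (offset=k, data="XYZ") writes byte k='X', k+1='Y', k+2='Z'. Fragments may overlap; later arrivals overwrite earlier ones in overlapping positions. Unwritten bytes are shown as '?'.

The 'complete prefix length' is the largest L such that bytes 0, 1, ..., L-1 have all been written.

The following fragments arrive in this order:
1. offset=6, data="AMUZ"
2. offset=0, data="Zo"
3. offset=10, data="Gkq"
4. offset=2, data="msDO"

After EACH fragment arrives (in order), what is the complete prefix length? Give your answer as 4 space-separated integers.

Answer: 0 2 2 13

Derivation:
Fragment 1: offset=6 data="AMUZ" -> buffer=??????AMUZ??? -> prefix_len=0
Fragment 2: offset=0 data="Zo" -> buffer=Zo????AMUZ??? -> prefix_len=2
Fragment 3: offset=10 data="Gkq" -> buffer=Zo????AMUZGkq -> prefix_len=2
Fragment 4: offset=2 data="msDO" -> buffer=ZomsDOAMUZGkq -> prefix_len=13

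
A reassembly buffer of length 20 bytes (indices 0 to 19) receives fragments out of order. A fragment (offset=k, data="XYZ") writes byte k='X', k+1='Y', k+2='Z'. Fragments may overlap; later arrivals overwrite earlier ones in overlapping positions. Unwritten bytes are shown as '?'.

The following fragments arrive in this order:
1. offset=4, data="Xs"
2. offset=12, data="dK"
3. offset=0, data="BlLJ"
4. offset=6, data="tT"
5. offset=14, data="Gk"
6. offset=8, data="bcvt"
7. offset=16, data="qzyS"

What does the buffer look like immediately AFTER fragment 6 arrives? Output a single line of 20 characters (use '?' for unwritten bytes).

Answer: BlLJXstTbcvtdKGk????

Derivation:
Fragment 1: offset=4 data="Xs" -> buffer=????Xs??????????????
Fragment 2: offset=12 data="dK" -> buffer=????Xs??????dK??????
Fragment 3: offset=0 data="BlLJ" -> buffer=BlLJXs??????dK??????
Fragment 4: offset=6 data="tT" -> buffer=BlLJXstT????dK??????
Fragment 5: offset=14 data="Gk" -> buffer=BlLJXstT????dKGk????
Fragment 6: offset=8 data="bcvt" -> buffer=BlLJXstTbcvtdKGk????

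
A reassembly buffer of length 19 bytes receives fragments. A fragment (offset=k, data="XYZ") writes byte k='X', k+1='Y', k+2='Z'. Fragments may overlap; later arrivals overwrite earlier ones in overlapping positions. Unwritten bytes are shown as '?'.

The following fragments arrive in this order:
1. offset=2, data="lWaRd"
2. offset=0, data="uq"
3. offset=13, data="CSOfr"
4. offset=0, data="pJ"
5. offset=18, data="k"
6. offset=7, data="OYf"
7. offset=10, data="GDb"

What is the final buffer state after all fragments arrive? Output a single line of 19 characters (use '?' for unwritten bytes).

Fragment 1: offset=2 data="lWaRd" -> buffer=??lWaRd????????????
Fragment 2: offset=0 data="uq" -> buffer=uqlWaRd????????????
Fragment 3: offset=13 data="CSOfr" -> buffer=uqlWaRd??????CSOfr?
Fragment 4: offset=0 data="pJ" -> buffer=pJlWaRd??????CSOfr?
Fragment 5: offset=18 data="k" -> buffer=pJlWaRd??????CSOfrk
Fragment 6: offset=7 data="OYf" -> buffer=pJlWaRdOYf???CSOfrk
Fragment 7: offset=10 data="GDb" -> buffer=pJlWaRdOYfGDbCSOfrk

Answer: pJlWaRdOYfGDbCSOfrk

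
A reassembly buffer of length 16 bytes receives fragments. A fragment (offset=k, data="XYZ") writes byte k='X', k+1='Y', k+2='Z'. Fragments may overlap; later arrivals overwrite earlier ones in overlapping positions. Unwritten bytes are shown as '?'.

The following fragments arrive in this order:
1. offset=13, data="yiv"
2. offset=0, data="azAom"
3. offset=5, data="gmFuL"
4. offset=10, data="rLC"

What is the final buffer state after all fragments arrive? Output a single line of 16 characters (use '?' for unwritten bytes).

Answer: azAomgmFuLrLCyiv

Derivation:
Fragment 1: offset=13 data="yiv" -> buffer=?????????????yiv
Fragment 2: offset=0 data="azAom" -> buffer=azAom????????yiv
Fragment 3: offset=5 data="gmFuL" -> buffer=azAomgmFuL???yiv
Fragment 4: offset=10 data="rLC" -> buffer=azAomgmFuLrLCyiv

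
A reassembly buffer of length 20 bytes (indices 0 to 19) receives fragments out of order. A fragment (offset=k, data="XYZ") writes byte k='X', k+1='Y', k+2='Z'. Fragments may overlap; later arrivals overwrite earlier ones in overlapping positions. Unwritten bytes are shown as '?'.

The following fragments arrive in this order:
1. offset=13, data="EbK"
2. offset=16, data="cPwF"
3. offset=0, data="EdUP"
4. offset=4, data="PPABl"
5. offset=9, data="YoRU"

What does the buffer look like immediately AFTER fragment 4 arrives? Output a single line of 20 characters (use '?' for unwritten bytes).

Fragment 1: offset=13 data="EbK" -> buffer=?????????????EbK????
Fragment 2: offset=16 data="cPwF" -> buffer=?????????????EbKcPwF
Fragment 3: offset=0 data="EdUP" -> buffer=EdUP?????????EbKcPwF
Fragment 4: offset=4 data="PPABl" -> buffer=EdUPPPABl????EbKcPwF

Answer: EdUPPPABl????EbKcPwF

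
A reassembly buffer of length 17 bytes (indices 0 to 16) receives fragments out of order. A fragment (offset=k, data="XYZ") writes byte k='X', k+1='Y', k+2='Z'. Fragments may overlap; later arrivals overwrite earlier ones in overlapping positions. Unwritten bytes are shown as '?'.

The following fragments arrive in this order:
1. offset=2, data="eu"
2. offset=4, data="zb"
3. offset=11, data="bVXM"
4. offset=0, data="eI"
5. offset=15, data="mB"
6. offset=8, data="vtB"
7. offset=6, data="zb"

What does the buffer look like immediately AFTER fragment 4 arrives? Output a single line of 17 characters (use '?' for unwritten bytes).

Answer: eIeuzb?????bVXM??

Derivation:
Fragment 1: offset=2 data="eu" -> buffer=??eu?????????????
Fragment 2: offset=4 data="zb" -> buffer=??euzb???????????
Fragment 3: offset=11 data="bVXM" -> buffer=??euzb?????bVXM??
Fragment 4: offset=0 data="eI" -> buffer=eIeuzb?????bVXM??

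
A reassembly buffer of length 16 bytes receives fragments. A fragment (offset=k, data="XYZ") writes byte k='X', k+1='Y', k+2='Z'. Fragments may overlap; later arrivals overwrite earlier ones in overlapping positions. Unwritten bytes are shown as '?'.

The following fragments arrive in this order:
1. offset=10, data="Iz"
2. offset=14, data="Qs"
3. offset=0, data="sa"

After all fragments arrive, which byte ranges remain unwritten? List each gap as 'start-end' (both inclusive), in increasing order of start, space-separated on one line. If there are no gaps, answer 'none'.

Answer: 2-9 12-13

Derivation:
Fragment 1: offset=10 len=2
Fragment 2: offset=14 len=2
Fragment 3: offset=0 len=2
Gaps: 2-9 12-13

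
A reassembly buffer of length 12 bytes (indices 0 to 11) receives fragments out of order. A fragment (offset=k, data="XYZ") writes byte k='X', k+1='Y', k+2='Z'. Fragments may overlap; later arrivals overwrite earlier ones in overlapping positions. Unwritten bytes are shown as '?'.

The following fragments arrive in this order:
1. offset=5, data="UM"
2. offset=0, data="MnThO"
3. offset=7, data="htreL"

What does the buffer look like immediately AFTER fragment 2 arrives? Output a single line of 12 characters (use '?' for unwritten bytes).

Fragment 1: offset=5 data="UM" -> buffer=?????UM?????
Fragment 2: offset=0 data="MnThO" -> buffer=MnThOUM?????

Answer: MnThOUM?????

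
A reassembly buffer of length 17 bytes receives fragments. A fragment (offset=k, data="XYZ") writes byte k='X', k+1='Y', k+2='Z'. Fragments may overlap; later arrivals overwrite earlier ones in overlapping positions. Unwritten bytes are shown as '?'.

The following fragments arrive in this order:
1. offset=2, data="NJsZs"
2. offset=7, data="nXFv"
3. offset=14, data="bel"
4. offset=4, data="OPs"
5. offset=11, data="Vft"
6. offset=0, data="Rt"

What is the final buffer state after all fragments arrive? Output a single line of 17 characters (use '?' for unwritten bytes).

Answer: RtNJOPsnXFvVftbel

Derivation:
Fragment 1: offset=2 data="NJsZs" -> buffer=??NJsZs??????????
Fragment 2: offset=7 data="nXFv" -> buffer=??NJsZsnXFv??????
Fragment 3: offset=14 data="bel" -> buffer=??NJsZsnXFv???bel
Fragment 4: offset=4 data="OPs" -> buffer=??NJOPsnXFv???bel
Fragment 5: offset=11 data="Vft" -> buffer=??NJOPsnXFvVftbel
Fragment 6: offset=0 data="Rt" -> buffer=RtNJOPsnXFvVftbel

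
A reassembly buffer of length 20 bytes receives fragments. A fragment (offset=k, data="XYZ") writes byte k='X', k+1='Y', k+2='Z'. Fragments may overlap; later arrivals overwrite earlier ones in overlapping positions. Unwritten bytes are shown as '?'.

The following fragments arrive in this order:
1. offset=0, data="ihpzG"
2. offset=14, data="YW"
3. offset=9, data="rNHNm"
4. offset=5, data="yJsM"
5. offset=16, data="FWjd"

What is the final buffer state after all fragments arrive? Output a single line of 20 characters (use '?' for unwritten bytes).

Answer: ihpzGyJsMrNHNmYWFWjd

Derivation:
Fragment 1: offset=0 data="ihpzG" -> buffer=ihpzG???????????????
Fragment 2: offset=14 data="YW" -> buffer=ihpzG?????????YW????
Fragment 3: offset=9 data="rNHNm" -> buffer=ihpzG????rNHNmYW????
Fragment 4: offset=5 data="yJsM" -> buffer=ihpzGyJsMrNHNmYW????
Fragment 5: offset=16 data="FWjd" -> buffer=ihpzGyJsMrNHNmYWFWjd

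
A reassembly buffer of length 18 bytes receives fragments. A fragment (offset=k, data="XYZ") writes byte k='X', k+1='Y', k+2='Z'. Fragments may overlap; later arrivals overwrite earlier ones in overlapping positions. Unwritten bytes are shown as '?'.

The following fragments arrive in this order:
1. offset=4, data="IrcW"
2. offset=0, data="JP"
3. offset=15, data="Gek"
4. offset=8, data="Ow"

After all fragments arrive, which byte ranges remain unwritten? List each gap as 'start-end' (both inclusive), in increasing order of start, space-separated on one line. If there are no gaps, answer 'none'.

Fragment 1: offset=4 len=4
Fragment 2: offset=0 len=2
Fragment 3: offset=15 len=3
Fragment 4: offset=8 len=2
Gaps: 2-3 10-14

Answer: 2-3 10-14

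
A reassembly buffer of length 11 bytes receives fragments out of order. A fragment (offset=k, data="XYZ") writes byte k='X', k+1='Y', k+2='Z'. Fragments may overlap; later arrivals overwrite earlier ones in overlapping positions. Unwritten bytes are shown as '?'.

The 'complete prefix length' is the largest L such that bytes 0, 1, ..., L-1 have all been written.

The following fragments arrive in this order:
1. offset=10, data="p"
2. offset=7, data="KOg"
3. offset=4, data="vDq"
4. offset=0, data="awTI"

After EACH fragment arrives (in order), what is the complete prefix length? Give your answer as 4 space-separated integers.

Answer: 0 0 0 11

Derivation:
Fragment 1: offset=10 data="p" -> buffer=??????????p -> prefix_len=0
Fragment 2: offset=7 data="KOg" -> buffer=???????KOgp -> prefix_len=0
Fragment 3: offset=4 data="vDq" -> buffer=????vDqKOgp -> prefix_len=0
Fragment 4: offset=0 data="awTI" -> buffer=awTIvDqKOgp -> prefix_len=11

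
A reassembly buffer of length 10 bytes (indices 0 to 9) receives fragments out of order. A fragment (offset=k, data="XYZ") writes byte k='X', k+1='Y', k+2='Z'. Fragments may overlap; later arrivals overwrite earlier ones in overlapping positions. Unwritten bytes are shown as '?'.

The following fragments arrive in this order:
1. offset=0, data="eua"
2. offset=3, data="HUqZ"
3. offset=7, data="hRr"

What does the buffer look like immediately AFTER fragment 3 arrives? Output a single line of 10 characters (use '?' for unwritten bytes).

Answer: euaHUqZhRr

Derivation:
Fragment 1: offset=0 data="eua" -> buffer=eua???????
Fragment 2: offset=3 data="HUqZ" -> buffer=euaHUqZ???
Fragment 3: offset=7 data="hRr" -> buffer=euaHUqZhRr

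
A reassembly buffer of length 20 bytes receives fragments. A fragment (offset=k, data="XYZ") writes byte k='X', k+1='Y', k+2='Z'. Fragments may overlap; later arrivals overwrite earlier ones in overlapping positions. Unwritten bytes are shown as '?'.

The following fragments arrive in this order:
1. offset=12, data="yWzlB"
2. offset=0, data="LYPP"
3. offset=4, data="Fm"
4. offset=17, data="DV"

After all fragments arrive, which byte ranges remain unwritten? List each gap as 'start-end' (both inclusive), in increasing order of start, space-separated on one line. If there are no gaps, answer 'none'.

Answer: 6-11 19-19

Derivation:
Fragment 1: offset=12 len=5
Fragment 2: offset=0 len=4
Fragment 3: offset=4 len=2
Fragment 4: offset=17 len=2
Gaps: 6-11 19-19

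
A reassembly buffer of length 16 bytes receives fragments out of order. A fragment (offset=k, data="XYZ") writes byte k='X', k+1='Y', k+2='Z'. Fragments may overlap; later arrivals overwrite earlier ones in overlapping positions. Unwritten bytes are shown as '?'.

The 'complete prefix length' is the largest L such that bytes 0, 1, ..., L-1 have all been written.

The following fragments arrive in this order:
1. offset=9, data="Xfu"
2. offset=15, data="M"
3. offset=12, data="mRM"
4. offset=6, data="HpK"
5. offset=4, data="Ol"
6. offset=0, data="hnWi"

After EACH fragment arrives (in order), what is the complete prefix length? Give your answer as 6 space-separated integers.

Fragment 1: offset=9 data="Xfu" -> buffer=?????????Xfu???? -> prefix_len=0
Fragment 2: offset=15 data="M" -> buffer=?????????Xfu???M -> prefix_len=0
Fragment 3: offset=12 data="mRM" -> buffer=?????????XfumRMM -> prefix_len=0
Fragment 4: offset=6 data="HpK" -> buffer=??????HpKXfumRMM -> prefix_len=0
Fragment 5: offset=4 data="Ol" -> buffer=????OlHpKXfumRMM -> prefix_len=0
Fragment 6: offset=0 data="hnWi" -> buffer=hnWiOlHpKXfumRMM -> prefix_len=16

Answer: 0 0 0 0 0 16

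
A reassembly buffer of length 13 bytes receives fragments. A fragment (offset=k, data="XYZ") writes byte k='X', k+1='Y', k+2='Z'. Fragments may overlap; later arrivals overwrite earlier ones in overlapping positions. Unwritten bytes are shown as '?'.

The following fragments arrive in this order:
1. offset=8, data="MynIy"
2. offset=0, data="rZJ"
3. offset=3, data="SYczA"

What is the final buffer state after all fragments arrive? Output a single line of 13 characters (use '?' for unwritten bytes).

Answer: rZJSYczAMynIy

Derivation:
Fragment 1: offset=8 data="MynIy" -> buffer=????????MynIy
Fragment 2: offset=0 data="rZJ" -> buffer=rZJ?????MynIy
Fragment 3: offset=3 data="SYczA" -> buffer=rZJSYczAMynIy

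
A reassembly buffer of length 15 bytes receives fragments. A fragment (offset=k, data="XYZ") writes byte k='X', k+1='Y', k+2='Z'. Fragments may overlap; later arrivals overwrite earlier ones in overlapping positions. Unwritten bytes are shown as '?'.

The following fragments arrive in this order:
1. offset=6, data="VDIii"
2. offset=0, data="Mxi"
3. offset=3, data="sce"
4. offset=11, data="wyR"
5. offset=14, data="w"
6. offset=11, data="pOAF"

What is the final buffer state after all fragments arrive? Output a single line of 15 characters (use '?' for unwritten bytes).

Fragment 1: offset=6 data="VDIii" -> buffer=??????VDIii????
Fragment 2: offset=0 data="Mxi" -> buffer=Mxi???VDIii????
Fragment 3: offset=3 data="sce" -> buffer=MxisceVDIii????
Fragment 4: offset=11 data="wyR" -> buffer=MxisceVDIiiwyR?
Fragment 5: offset=14 data="w" -> buffer=MxisceVDIiiwyRw
Fragment 6: offset=11 data="pOAF" -> buffer=MxisceVDIiipOAF

Answer: MxisceVDIiipOAF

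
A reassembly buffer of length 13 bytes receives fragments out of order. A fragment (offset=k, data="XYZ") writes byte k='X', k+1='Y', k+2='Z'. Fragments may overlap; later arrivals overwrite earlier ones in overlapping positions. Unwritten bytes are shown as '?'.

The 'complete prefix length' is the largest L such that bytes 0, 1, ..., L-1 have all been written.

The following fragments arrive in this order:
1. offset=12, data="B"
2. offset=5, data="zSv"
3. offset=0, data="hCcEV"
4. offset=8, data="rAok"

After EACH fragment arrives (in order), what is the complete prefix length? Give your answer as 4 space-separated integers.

Fragment 1: offset=12 data="B" -> buffer=????????????B -> prefix_len=0
Fragment 2: offset=5 data="zSv" -> buffer=?????zSv????B -> prefix_len=0
Fragment 3: offset=0 data="hCcEV" -> buffer=hCcEVzSv????B -> prefix_len=8
Fragment 4: offset=8 data="rAok" -> buffer=hCcEVzSvrAokB -> prefix_len=13

Answer: 0 0 8 13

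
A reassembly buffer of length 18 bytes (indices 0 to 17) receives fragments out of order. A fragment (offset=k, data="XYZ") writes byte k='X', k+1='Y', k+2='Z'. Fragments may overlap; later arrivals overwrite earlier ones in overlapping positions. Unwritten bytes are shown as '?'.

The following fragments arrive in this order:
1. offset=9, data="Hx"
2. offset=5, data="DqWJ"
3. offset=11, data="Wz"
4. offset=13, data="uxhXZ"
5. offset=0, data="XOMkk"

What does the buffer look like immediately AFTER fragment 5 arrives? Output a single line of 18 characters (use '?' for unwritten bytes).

Fragment 1: offset=9 data="Hx" -> buffer=?????????Hx???????
Fragment 2: offset=5 data="DqWJ" -> buffer=?????DqWJHx???????
Fragment 3: offset=11 data="Wz" -> buffer=?????DqWJHxWz?????
Fragment 4: offset=13 data="uxhXZ" -> buffer=?????DqWJHxWzuxhXZ
Fragment 5: offset=0 data="XOMkk" -> buffer=XOMkkDqWJHxWzuxhXZ

Answer: XOMkkDqWJHxWzuxhXZ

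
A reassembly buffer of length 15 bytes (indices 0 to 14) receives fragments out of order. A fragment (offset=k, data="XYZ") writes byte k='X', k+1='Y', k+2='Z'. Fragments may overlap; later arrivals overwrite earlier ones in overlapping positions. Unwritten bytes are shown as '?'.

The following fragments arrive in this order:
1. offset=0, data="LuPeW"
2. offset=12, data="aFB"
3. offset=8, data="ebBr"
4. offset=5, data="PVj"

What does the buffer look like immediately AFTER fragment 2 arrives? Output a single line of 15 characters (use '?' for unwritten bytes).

Answer: LuPeW???????aFB

Derivation:
Fragment 1: offset=0 data="LuPeW" -> buffer=LuPeW??????????
Fragment 2: offset=12 data="aFB" -> buffer=LuPeW???????aFB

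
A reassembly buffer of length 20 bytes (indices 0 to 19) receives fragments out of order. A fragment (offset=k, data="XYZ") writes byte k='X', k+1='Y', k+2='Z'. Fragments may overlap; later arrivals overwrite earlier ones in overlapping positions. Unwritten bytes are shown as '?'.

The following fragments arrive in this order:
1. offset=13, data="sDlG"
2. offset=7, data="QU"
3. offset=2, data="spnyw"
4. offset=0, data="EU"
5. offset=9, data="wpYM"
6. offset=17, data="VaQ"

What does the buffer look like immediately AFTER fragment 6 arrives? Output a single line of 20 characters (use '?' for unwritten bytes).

Answer: EUspnywQUwpYMsDlGVaQ

Derivation:
Fragment 1: offset=13 data="sDlG" -> buffer=?????????????sDlG???
Fragment 2: offset=7 data="QU" -> buffer=???????QU????sDlG???
Fragment 3: offset=2 data="spnyw" -> buffer=??spnywQU????sDlG???
Fragment 4: offset=0 data="EU" -> buffer=EUspnywQU????sDlG???
Fragment 5: offset=9 data="wpYM" -> buffer=EUspnywQUwpYMsDlG???
Fragment 6: offset=17 data="VaQ" -> buffer=EUspnywQUwpYMsDlGVaQ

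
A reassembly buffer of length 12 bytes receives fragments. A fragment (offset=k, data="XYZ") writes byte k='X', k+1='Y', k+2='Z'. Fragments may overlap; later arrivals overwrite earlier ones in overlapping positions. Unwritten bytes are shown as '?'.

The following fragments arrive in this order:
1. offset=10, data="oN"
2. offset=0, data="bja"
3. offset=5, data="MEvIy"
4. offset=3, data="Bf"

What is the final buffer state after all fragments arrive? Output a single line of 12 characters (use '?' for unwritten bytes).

Fragment 1: offset=10 data="oN" -> buffer=??????????oN
Fragment 2: offset=0 data="bja" -> buffer=bja???????oN
Fragment 3: offset=5 data="MEvIy" -> buffer=bja??MEvIyoN
Fragment 4: offset=3 data="Bf" -> buffer=bjaBfMEvIyoN

Answer: bjaBfMEvIyoN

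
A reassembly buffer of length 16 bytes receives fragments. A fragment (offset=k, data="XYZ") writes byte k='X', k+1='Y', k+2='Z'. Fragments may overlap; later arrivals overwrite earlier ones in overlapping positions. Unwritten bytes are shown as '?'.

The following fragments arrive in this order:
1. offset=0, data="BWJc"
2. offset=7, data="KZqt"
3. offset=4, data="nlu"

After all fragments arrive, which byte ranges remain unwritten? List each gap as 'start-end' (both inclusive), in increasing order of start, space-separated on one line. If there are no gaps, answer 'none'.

Answer: 11-15

Derivation:
Fragment 1: offset=0 len=4
Fragment 2: offset=7 len=4
Fragment 3: offset=4 len=3
Gaps: 11-15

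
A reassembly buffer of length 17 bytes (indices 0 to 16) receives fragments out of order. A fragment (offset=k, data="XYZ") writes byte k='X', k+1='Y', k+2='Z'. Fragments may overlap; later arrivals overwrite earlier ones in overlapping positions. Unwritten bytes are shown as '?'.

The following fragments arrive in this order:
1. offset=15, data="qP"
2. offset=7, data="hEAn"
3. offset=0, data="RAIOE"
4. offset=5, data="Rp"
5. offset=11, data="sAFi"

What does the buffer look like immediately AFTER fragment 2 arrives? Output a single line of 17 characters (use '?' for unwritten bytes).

Answer: ???????hEAn????qP

Derivation:
Fragment 1: offset=15 data="qP" -> buffer=???????????????qP
Fragment 2: offset=7 data="hEAn" -> buffer=???????hEAn????qP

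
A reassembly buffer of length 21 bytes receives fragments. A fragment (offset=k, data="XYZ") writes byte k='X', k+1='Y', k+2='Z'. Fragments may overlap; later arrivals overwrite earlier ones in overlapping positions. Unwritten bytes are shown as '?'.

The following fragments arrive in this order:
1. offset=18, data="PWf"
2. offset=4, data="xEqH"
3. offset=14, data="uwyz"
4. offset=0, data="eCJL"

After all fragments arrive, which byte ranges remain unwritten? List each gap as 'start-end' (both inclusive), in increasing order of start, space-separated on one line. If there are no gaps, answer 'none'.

Answer: 8-13

Derivation:
Fragment 1: offset=18 len=3
Fragment 2: offset=4 len=4
Fragment 3: offset=14 len=4
Fragment 4: offset=0 len=4
Gaps: 8-13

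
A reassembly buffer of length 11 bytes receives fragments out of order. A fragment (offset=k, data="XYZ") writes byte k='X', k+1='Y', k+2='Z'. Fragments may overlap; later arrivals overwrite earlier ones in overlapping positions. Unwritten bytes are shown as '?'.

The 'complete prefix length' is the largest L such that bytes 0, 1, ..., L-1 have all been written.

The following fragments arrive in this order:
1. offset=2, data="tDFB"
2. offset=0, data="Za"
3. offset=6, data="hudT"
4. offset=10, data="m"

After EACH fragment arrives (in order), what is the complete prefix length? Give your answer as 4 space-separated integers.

Answer: 0 6 10 11

Derivation:
Fragment 1: offset=2 data="tDFB" -> buffer=??tDFB????? -> prefix_len=0
Fragment 2: offset=0 data="Za" -> buffer=ZatDFB????? -> prefix_len=6
Fragment 3: offset=6 data="hudT" -> buffer=ZatDFBhudT? -> prefix_len=10
Fragment 4: offset=10 data="m" -> buffer=ZatDFBhudTm -> prefix_len=11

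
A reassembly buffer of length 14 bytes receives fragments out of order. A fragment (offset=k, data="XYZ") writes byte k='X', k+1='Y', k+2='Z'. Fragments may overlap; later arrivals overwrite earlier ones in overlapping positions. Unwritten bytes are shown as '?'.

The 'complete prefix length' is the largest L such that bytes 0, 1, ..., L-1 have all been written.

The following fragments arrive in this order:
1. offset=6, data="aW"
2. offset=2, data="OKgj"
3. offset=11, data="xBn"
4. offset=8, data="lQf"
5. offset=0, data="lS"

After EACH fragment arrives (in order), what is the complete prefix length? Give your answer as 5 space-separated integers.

Answer: 0 0 0 0 14

Derivation:
Fragment 1: offset=6 data="aW" -> buffer=??????aW?????? -> prefix_len=0
Fragment 2: offset=2 data="OKgj" -> buffer=??OKgjaW?????? -> prefix_len=0
Fragment 3: offset=11 data="xBn" -> buffer=??OKgjaW???xBn -> prefix_len=0
Fragment 4: offset=8 data="lQf" -> buffer=??OKgjaWlQfxBn -> prefix_len=0
Fragment 5: offset=0 data="lS" -> buffer=lSOKgjaWlQfxBn -> prefix_len=14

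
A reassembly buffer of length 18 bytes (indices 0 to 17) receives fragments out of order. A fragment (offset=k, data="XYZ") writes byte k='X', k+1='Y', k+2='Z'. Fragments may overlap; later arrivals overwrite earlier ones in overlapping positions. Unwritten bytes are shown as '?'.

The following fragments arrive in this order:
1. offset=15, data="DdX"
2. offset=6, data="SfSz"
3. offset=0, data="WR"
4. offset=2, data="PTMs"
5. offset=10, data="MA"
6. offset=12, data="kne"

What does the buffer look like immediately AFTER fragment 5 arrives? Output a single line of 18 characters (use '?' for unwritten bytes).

Answer: WRPTMsSfSzMA???DdX

Derivation:
Fragment 1: offset=15 data="DdX" -> buffer=???????????????DdX
Fragment 2: offset=6 data="SfSz" -> buffer=??????SfSz?????DdX
Fragment 3: offset=0 data="WR" -> buffer=WR????SfSz?????DdX
Fragment 4: offset=2 data="PTMs" -> buffer=WRPTMsSfSz?????DdX
Fragment 5: offset=10 data="MA" -> buffer=WRPTMsSfSzMA???DdX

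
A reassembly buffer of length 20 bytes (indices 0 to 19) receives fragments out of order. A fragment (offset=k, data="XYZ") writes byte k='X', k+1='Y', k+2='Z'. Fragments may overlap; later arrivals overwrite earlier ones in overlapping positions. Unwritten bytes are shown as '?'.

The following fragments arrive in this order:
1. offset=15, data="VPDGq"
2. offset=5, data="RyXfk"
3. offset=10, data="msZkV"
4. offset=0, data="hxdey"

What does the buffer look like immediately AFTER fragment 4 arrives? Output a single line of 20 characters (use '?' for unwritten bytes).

Answer: hxdeyRyXfkmsZkVVPDGq

Derivation:
Fragment 1: offset=15 data="VPDGq" -> buffer=???????????????VPDGq
Fragment 2: offset=5 data="RyXfk" -> buffer=?????RyXfk?????VPDGq
Fragment 3: offset=10 data="msZkV" -> buffer=?????RyXfkmsZkVVPDGq
Fragment 4: offset=0 data="hxdey" -> buffer=hxdeyRyXfkmsZkVVPDGq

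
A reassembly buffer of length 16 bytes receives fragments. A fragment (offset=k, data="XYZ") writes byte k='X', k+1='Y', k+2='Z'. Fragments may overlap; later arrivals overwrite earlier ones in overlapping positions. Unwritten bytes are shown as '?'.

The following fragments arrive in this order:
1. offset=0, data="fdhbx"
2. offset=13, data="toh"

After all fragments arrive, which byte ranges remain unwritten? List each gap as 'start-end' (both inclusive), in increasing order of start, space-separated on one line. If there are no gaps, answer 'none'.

Fragment 1: offset=0 len=5
Fragment 2: offset=13 len=3
Gaps: 5-12

Answer: 5-12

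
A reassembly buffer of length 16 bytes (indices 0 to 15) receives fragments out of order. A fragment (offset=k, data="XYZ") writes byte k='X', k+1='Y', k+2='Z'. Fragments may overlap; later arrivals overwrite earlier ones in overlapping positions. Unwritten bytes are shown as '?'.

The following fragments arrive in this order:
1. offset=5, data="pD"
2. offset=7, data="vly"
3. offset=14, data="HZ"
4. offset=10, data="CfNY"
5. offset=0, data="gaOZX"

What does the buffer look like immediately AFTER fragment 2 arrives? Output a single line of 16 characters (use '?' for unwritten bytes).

Answer: ?????pDvly??????

Derivation:
Fragment 1: offset=5 data="pD" -> buffer=?????pD?????????
Fragment 2: offset=7 data="vly" -> buffer=?????pDvly??????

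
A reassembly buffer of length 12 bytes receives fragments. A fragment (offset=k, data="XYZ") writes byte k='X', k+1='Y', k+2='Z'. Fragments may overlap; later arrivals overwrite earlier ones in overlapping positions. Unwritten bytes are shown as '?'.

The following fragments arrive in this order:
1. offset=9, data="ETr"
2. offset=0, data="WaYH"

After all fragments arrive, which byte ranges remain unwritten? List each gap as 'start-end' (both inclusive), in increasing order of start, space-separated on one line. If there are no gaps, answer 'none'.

Fragment 1: offset=9 len=3
Fragment 2: offset=0 len=4
Gaps: 4-8

Answer: 4-8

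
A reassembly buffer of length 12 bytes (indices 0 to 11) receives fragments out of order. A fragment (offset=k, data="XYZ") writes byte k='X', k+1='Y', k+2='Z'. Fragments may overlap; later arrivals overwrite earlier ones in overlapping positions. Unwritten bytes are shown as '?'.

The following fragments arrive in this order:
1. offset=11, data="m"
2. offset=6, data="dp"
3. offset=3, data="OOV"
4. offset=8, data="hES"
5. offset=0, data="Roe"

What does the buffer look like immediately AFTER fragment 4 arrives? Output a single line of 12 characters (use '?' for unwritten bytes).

Fragment 1: offset=11 data="m" -> buffer=???????????m
Fragment 2: offset=6 data="dp" -> buffer=??????dp???m
Fragment 3: offset=3 data="OOV" -> buffer=???OOVdp???m
Fragment 4: offset=8 data="hES" -> buffer=???OOVdphESm

Answer: ???OOVdphESm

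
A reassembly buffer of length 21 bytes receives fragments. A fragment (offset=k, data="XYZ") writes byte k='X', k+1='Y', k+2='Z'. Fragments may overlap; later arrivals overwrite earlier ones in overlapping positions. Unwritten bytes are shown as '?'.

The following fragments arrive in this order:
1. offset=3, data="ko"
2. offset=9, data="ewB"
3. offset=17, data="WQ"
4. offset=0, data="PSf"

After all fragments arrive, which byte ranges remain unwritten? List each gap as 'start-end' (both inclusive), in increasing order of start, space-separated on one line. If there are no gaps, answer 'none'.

Answer: 5-8 12-16 19-20

Derivation:
Fragment 1: offset=3 len=2
Fragment 2: offset=9 len=3
Fragment 3: offset=17 len=2
Fragment 4: offset=0 len=3
Gaps: 5-8 12-16 19-20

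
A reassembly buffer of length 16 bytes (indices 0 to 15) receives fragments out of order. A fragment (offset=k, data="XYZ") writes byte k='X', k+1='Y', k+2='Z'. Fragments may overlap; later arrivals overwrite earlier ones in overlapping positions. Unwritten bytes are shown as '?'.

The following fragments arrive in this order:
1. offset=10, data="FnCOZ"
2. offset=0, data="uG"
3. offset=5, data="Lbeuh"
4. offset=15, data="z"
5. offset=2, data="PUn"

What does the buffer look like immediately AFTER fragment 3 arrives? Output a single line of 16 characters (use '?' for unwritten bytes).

Answer: uG???LbeuhFnCOZ?

Derivation:
Fragment 1: offset=10 data="FnCOZ" -> buffer=??????????FnCOZ?
Fragment 2: offset=0 data="uG" -> buffer=uG????????FnCOZ?
Fragment 3: offset=5 data="Lbeuh" -> buffer=uG???LbeuhFnCOZ?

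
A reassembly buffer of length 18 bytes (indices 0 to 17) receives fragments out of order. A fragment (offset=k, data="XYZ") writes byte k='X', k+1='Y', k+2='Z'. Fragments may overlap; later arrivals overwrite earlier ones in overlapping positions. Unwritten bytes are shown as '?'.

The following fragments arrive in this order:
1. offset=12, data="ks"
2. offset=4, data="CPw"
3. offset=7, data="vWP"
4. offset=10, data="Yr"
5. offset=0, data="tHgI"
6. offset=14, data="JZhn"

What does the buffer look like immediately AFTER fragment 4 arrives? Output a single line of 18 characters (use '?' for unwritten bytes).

Fragment 1: offset=12 data="ks" -> buffer=????????????ks????
Fragment 2: offset=4 data="CPw" -> buffer=????CPw?????ks????
Fragment 3: offset=7 data="vWP" -> buffer=????CPwvWP??ks????
Fragment 4: offset=10 data="Yr" -> buffer=????CPwvWPYrks????

Answer: ????CPwvWPYrks????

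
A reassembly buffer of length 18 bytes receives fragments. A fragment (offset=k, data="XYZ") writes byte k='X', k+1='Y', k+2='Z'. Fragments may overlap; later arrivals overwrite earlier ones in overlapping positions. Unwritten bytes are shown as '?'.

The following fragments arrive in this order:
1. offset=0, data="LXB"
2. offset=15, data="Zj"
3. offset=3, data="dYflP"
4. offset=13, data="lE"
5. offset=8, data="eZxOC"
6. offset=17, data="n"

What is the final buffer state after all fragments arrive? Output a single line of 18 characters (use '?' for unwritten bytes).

Answer: LXBdYflPeZxOClEZjn

Derivation:
Fragment 1: offset=0 data="LXB" -> buffer=LXB???????????????
Fragment 2: offset=15 data="Zj" -> buffer=LXB????????????Zj?
Fragment 3: offset=3 data="dYflP" -> buffer=LXBdYflP???????Zj?
Fragment 4: offset=13 data="lE" -> buffer=LXBdYflP?????lEZj?
Fragment 5: offset=8 data="eZxOC" -> buffer=LXBdYflPeZxOClEZj?
Fragment 6: offset=17 data="n" -> buffer=LXBdYflPeZxOClEZjn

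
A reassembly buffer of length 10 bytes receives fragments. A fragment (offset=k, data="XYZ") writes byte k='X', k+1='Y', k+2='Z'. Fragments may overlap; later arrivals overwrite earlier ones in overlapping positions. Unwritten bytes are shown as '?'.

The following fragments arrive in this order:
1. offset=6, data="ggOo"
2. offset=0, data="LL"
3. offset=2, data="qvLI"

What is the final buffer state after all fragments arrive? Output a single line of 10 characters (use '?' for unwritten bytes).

Fragment 1: offset=6 data="ggOo" -> buffer=??????ggOo
Fragment 2: offset=0 data="LL" -> buffer=LL????ggOo
Fragment 3: offset=2 data="qvLI" -> buffer=LLqvLIggOo

Answer: LLqvLIggOo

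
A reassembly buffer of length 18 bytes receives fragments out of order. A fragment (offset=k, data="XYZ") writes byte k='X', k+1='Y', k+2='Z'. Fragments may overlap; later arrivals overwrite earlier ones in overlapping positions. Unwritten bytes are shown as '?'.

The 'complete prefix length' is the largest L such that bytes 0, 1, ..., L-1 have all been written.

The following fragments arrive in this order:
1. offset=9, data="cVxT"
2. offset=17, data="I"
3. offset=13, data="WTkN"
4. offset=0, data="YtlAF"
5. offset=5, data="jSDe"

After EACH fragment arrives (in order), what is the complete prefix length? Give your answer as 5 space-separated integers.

Fragment 1: offset=9 data="cVxT" -> buffer=?????????cVxT????? -> prefix_len=0
Fragment 2: offset=17 data="I" -> buffer=?????????cVxT????I -> prefix_len=0
Fragment 3: offset=13 data="WTkN" -> buffer=?????????cVxTWTkNI -> prefix_len=0
Fragment 4: offset=0 data="YtlAF" -> buffer=YtlAF????cVxTWTkNI -> prefix_len=5
Fragment 5: offset=5 data="jSDe" -> buffer=YtlAFjSDecVxTWTkNI -> prefix_len=18

Answer: 0 0 0 5 18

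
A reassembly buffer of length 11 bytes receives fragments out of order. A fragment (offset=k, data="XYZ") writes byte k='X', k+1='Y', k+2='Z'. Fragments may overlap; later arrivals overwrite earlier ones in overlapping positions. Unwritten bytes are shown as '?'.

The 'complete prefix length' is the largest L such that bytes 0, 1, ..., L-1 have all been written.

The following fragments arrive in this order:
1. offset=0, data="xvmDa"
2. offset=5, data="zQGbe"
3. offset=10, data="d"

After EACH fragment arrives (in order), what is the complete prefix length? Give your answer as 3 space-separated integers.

Answer: 5 10 11

Derivation:
Fragment 1: offset=0 data="xvmDa" -> buffer=xvmDa?????? -> prefix_len=5
Fragment 2: offset=5 data="zQGbe" -> buffer=xvmDazQGbe? -> prefix_len=10
Fragment 3: offset=10 data="d" -> buffer=xvmDazQGbed -> prefix_len=11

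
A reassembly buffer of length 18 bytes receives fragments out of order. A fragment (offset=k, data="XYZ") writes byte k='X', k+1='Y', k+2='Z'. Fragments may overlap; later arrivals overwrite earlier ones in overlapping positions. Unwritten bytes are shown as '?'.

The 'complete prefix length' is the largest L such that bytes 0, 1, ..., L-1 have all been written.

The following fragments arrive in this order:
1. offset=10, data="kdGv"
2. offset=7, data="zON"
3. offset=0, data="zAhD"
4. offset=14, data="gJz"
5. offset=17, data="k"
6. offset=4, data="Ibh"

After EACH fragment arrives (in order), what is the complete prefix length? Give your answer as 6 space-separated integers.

Answer: 0 0 4 4 4 18

Derivation:
Fragment 1: offset=10 data="kdGv" -> buffer=??????????kdGv???? -> prefix_len=0
Fragment 2: offset=7 data="zON" -> buffer=???????zONkdGv???? -> prefix_len=0
Fragment 3: offset=0 data="zAhD" -> buffer=zAhD???zONkdGv???? -> prefix_len=4
Fragment 4: offset=14 data="gJz" -> buffer=zAhD???zONkdGvgJz? -> prefix_len=4
Fragment 5: offset=17 data="k" -> buffer=zAhD???zONkdGvgJzk -> prefix_len=4
Fragment 6: offset=4 data="Ibh" -> buffer=zAhDIbhzONkdGvgJzk -> prefix_len=18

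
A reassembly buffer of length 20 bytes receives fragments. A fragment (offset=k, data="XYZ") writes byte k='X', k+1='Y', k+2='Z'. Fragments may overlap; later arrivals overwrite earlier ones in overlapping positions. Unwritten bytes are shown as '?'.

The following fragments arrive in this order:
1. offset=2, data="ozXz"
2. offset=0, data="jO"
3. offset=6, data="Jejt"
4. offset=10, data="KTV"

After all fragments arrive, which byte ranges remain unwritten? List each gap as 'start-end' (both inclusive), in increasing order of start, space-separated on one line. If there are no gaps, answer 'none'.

Answer: 13-19

Derivation:
Fragment 1: offset=2 len=4
Fragment 2: offset=0 len=2
Fragment 3: offset=6 len=4
Fragment 4: offset=10 len=3
Gaps: 13-19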